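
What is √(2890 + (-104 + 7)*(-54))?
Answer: 8*√127 ≈ 90.155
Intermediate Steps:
√(2890 + (-104 + 7)*(-54)) = √(2890 - 97*(-54)) = √(2890 + 5238) = √8128 = 8*√127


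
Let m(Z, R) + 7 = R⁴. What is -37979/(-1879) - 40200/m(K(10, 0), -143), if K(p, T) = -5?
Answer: 2646880607121/130954272521 ≈ 20.212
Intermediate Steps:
m(Z, R) = -7 + R⁴
-37979/(-1879) - 40200/m(K(10, 0), -143) = -37979/(-1879) - 40200/(-7 + (-143)⁴) = -37979*(-1/1879) - 40200/(-7 + 418161601) = 37979/1879 - 40200/418161594 = 37979/1879 - 40200*1/418161594 = 37979/1879 - 6700/69693599 = 2646880607121/130954272521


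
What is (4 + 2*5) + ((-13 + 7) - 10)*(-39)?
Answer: 638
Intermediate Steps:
(4 + 2*5) + ((-13 + 7) - 10)*(-39) = (4 + 10) + (-6 - 10)*(-39) = 14 - 16*(-39) = 14 + 624 = 638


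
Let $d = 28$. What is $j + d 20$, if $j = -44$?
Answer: $516$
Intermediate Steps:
$j + d 20 = -44 + 28 \cdot 20 = -44 + 560 = 516$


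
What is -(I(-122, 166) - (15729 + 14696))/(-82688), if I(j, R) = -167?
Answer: -239/646 ≈ -0.36997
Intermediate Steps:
-(I(-122, 166) - (15729 + 14696))/(-82688) = -(-167 - (15729 + 14696))/(-82688) = -(-167 - 1*30425)*(-1)/82688 = -(-167 - 30425)*(-1)/82688 = -(-30592)*(-1)/82688 = -1*239/646 = -239/646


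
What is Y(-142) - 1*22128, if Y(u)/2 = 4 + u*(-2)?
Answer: -21552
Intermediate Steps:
Y(u) = 8 - 4*u (Y(u) = 2*(4 + u*(-2)) = 2*(4 - 2*u) = 8 - 4*u)
Y(-142) - 1*22128 = (8 - 4*(-142)) - 1*22128 = (8 + 568) - 22128 = 576 - 22128 = -21552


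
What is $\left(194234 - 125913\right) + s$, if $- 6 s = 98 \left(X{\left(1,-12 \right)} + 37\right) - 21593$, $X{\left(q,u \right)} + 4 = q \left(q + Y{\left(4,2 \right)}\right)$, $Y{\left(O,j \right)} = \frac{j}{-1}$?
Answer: $\frac{428383}{6} \approx 71397.0$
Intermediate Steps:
$Y{\left(O,j \right)} = - j$ ($Y{\left(O,j \right)} = j \left(-1\right) = - j$)
$X{\left(q,u \right)} = -4 + q \left(-2 + q\right)$ ($X{\left(q,u \right)} = -4 + q \left(q - 2\right) = -4 + q \left(-2 + q\right)$)
$s = \frac{18457}{6}$ ($s = - \frac{98 \left(\left(-4 + 1^{2} - 2\right) + 37\right) - 21593}{6} = - \frac{98 \left(\left(-4 + 1 - 2\right) + 37\right) - 21593}{6} = - \frac{98 \left(-5 + 37\right) - 21593}{6} = - \frac{98 \cdot 32 - 21593}{6} = - \frac{3136 - 21593}{6} = \left(- \frac{1}{6}\right) \left(-18457\right) = \frac{18457}{6} \approx 3076.2$)
$\left(194234 - 125913\right) + s = \left(194234 - 125913\right) + \frac{18457}{6} = 68321 + \frac{18457}{6} = \frac{428383}{6}$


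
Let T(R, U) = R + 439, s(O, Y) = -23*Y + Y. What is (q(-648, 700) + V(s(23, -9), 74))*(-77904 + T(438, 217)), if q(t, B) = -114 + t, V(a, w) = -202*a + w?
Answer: 3133766468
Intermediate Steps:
s(O, Y) = -22*Y
V(a, w) = w - 202*a
T(R, U) = 439 + R
(q(-648, 700) + V(s(23, -9), 74))*(-77904 + T(438, 217)) = ((-114 - 648) + (74 - (-4444)*(-9)))*(-77904 + (439 + 438)) = (-762 + (74 - 202*198))*(-77904 + 877) = (-762 + (74 - 39996))*(-77027) = (-762 - 39922)*(-77027) = -40684*(-77027) = 3133766468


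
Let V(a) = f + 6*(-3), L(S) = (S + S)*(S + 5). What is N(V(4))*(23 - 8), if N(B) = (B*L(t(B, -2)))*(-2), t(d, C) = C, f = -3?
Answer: -7560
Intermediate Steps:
L(S) = 2*S*(5 + S) (L(S) = (2*S)*(5 + S) = 2*S*(5 + S))
V(a) = -21 (V(a) = -3 + 6*(-3) = -3 - 18 = -21)
N(B) = 24*B (N(B) = (B*(2*(-2)*(5 - 2)))*(-2) = (B*(2*(-2)*3))*(-2) = (B*(-12))*(-2) = -12*B*(-2) = 24*B)
N(V(4))*(23 - 8) = (24*(-21))*(23 - 8) = -504*15 = -7560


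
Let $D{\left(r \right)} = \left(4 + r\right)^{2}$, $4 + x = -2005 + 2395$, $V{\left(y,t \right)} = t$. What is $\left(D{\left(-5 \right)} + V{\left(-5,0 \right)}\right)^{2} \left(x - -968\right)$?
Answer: $1354$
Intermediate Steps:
$x = 386$ ($x = -4 + \left(-2005 + 2395\right) = -4 + 390 = 386$)
$\left(D{\left(-5 \right)} + V{\left(-5,0 \right)}\right)^{2} \left(x - -968\right) = \left(\left(4 - 5\right)^{2} + 0\right)^{2} \left(386 - -968\right) = \left(\left(-1\right)^{2} + 0\right)^{2} \left(386 + 968\right) = \left(1 + 0\right)^{2} \cdot 1354 = 1^{2} \cdot 1354 = 1 \cdot 1354 = 1354$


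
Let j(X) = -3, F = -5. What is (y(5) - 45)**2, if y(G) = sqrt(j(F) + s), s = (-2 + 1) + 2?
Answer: (45 - I*sqrt(2))**2 ≈ 2023.0 - 127.28*I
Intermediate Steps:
s = 1 (s = -1 + 2 = 1)
y(G) = I*sqrt(2) (y(G) = sqrt(-3 + 1) = sqrt(-2) = I*sqrt(2))
(y(5) - 45)**2 = (I*sqrt(2) - 45)**2 = (-45 + I*sqrt(2))**2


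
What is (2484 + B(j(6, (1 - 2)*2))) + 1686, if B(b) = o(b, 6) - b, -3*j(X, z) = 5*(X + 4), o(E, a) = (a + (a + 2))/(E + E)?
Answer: 627937/150 ≈ 4186.3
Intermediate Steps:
o(E, a) = (2 + 2*a)/(2*E) (o(E, a) = (a + (2 + a))/((2*E)) = (2 + 2*a)*(1/(2*E)) = (2 + 2*a)/(2*E))
j(X, z) = -20/3 - 5*X/3 (j(X, z) = -5*(X + 4)/3 = -5*(4 + X)/3 = -(20 + 5*X)/3 = -20/3 - 5*X/3)
B(b) = -b + 7/b (B(b) = (1 + 6)/b - b = 7/b - b = -b + 7/b)
(2484 + B(j(6, (1 - 2)*2))) + 1686 = (2484 + (-(-20/3 - 5/3*6) + 7/(-20/3 - 5/3*6))) + 1686 = (2484 + (-(-20/3 - 10) + 7/(-20/3 - 10))) + 1686 = (2484 + (-1*(-50/3) + 7/(-50/3))) + 1686 = (2484 + (50/3 + 7*(-3/50))) + 1686 = (2484 + (50/3 - 21/50)) + 1686 = (2484 + 2437/150) + 1686 = 375037/150 + 1686 = 627937/150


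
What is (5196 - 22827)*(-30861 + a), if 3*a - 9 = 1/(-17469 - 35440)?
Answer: 28785532876659/52909 ≈ 5.4406e+8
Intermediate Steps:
a = 476180/158727 (a = 3 + 1/(3*(-17469 - 35440)) = 3 + (⅓)/(-52909) = 3 + (⅓)*(-1/52909) = 3 - 1/158727 = 476180/158727 ≈ 3.0000)
(5196 - 22827)*(-30861 + a) = (5196 - 22827)*(-30861 + 476180/158727) = -17631*(-4897997767/158727) = 28785532876659/52909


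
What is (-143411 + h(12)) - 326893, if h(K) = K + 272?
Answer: -470020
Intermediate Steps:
h(K) = 272 + K
(-143411 + h(12)) - 326893 = (-143411 + (272 + 12)) - 326893 = (-143411 + 284) - 326893 = -143127 - 326893 = -470020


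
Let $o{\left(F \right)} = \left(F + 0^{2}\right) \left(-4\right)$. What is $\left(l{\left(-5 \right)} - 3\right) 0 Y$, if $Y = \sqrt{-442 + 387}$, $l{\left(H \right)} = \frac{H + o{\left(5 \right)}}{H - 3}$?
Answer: $0$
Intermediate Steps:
$o{\left(F \right)} = - 4 F$ ($o{\left(F \right)} = \left(F + 0\right) \left(-4\right) = F \left(-4\right) = - 4 F$)
$l{\left(H \right)} = \frac{-20 + H}{-3 + H}$ ($l{\left(H \right)} = \frac{H - 20}{H - 3} = \frac{H - 20}{-3 + H} = \frac{-20 + H}{-3 + H}$)
$Y = i \sqrt{55}$ ($Y = \sqrt{-55} = i \sqrt{55} \approx 7.4162 i$)
$\left(l{\left(-5 \right)} - 3\right) 0 Y = \left(\frac{-20 - 5}{-3 - 5} - 3\right) 0 i \sqrt{55} = \left(\frac{1}{-8} \left(-25\right) - 3\right) 0 i \sqrt{55} = \left(\left(- \frac{1}{8}\right) \left(-25\right) - 3\right) 0 i \sqrt{55} = \left(\frac{25}{8} - 3\right) 0 i \sqrt{55} = \frac{1}{8} \cdot 0 i \sqrt{55} = 0 i \sqrt{55} = 0$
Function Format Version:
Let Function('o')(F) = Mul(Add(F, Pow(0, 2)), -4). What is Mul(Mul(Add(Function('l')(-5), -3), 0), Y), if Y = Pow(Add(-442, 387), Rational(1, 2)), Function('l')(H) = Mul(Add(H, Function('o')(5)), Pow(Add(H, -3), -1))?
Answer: 0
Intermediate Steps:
Function('o')(F) = Mul(-4, F) (Function('o')(F) = Mul(Add(F, 0), -4) = Mul(F, -4) = Mul(-4, F))
Function('l')(H) = Mul(Pow(Add(-3, H), -1), Add(-20, H)) (Function('l')(H) = Mul(Add(H, Mul(-4, 5)), Pow(Add(H, -3), -1)) = Mul(Add(H, -20), Pow(Add(-3, H), -1)) = Mul(Add(-20, H), Pow(Add(-3, H), -1)) = Mul(Pow(Add(-3, H), -1), Add(-20, H)))
Y = Mul(I, Pow(55, Rational(1, 2))) (Y = Pow(-55, Rational(1, 2)) = Mul(I, Pow(55, Rational(1, 2))) ≈ Mul(7.4162, I))
Mul(Mul(Add(Function('l')(-5), -3), 0), Y) = Mul(Mul(Add(Mul(Pow(Add(-3, -5), -1), Add(-20, -5)), -3), 0), Mul(I, Pow(55, Rational(1, 2)))) = Mul(Mul(Add(Mul(Pow(-8, -1), -25), -3), 0), Mul(I, Pow(55, Rational(1, 2)))) = Mul(Mul(Add(Mul(Rational(-1, 8), -25), -3), 0), Mul(I, Pow(55, Rational(1, 2)))) = Mul(Mul(Add(Rational(25, 8), -3), 0), Mul(I, Pow(55, Rational(1, 2)))) = Mul(Mul(Rational(1, 8), 0), Mul(I, Pow(55, Rational(1, 2)))) = Mul(0, Mul(I, Pow(55, Rational(1, 2)))) = 0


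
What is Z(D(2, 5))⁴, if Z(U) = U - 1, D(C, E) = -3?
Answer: 256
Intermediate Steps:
Z(U) = -1 + U
Z(D(2, 5))⁴ = (-1 - 3)⁴ = (-4)⁴ = 256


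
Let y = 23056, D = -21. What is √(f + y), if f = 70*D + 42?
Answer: 2*√5407 ≈ 147.06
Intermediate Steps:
f = -1428 (f = 70*(-21) + 42 = -1470 + 42 = -1428)
√(f + y) = √(-1428 + 23056) = √21628 = 2*√5407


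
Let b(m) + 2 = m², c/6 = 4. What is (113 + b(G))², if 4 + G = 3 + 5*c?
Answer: 203689984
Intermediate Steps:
c = 24 (c = 6*4 = 24)
G = 119 (G = -4 + (3 + 5*24) = -4 + (3 + 120) = -4 + 123 = 119)
b(m) = -2 + m²
(113 + b(G))² = (113 + (-2 + 119²))² = (113 + (-2 + 14161))² = (113 + 14159)² = 14272² = 203689984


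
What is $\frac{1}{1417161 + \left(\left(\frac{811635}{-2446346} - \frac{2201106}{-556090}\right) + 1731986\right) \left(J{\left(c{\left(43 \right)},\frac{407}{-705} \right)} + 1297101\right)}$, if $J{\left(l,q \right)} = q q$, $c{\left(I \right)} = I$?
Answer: $\frac{169036779410564625}{379752529993333404896208677746} \approx 4.4512 \cdot 10^{-13}$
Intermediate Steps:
$J{\left(l,q \right)} = q^{2}$
$\frac{1}{1417161 + \left(\left(\frac{811635}{-2446346} - \frac{2201106}{-556090}\right) + 1731986\right) \left(J{\left(c{\left(43 \right)},\frac{407}{-705} \right)} + 1297101\right)} = \frac{1}{1417161 + \left(\left(\frac{811635}{-2446346} - \frac{2201106}{-556090}\right) + 1731986\right) \left(\left(\frac{407}{-705}\right)^{2} + 1297101\right)} = \frac{1}{1417161 + \left(\left(811635 \left(- \frac{1}{2446346}\right) - - \frac{1100553}{278045}\right) + 1731986\right) \left(\left(407 \left(- \frac{1}{705}\right)\right)^{2} + 1297101\right)} = \frac{1}{1417161 + \left(\left(- \frac{811635}{2446346} + \frac{1100553}{278045}\right) + 1731986\right) \left(\left(- \frac{407}{705}\right)^{2} + 1297101\right)} = \frac{1}{1417161 + \left(\frac{2466662375763}{680194273570} + 1731986\right) \left(\frac{165649}{497025} + 1297101\right)} = \frac{1}{1417161 + \frac{1178089425765785783}{680194273570} \cdot \frac{644691790174}{497025}} = \frac{1}{1417161 + \frac{379752290441002058641034148121}{169036779410564625}} = \frac{1}{\frac{379752529993333404896208677746}{169036779410564625}} = \frac{169036779410564625}{379752529993333404896208677746}$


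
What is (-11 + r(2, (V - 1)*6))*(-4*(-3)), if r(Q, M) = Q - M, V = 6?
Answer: -468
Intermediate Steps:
(-11 + r(2, (V - 1)*6))*(-4*(-3)) = (-11 + (2 - (6 - 1)*6))*(-4*(-3)) = (-11 + (2 - 5*6))*12 = (-11 + (2 - 1*30))*12 = (-11 + (2 - 30))*12 = (-11 - 28)*12 = -39*12 = -468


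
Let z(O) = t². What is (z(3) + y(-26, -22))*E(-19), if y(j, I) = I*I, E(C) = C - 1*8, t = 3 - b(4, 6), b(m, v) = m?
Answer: -13095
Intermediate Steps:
t = -1 (t = 3 - 1*4 = 3 - 4 = -1)
E(C) = -8 + C (E(C) = C - 8 = -8 + C)
y(j, I) = I²
z(O) = 1 (z(O) = (-1)² = 1)
(z(3) + y(-26, -22))*E(-19) = (1 + (-22)²)*(-8 - 19) = (1 + 484)*(-27) = 485*(-27) = -13095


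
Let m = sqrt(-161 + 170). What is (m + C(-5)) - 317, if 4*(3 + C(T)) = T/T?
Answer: -1267/4 ≈ -316.75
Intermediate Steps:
C(T) = -11/4 (C(T) = -3 + (T/T)/4 = -3 + (1/4)*1 = -3 + 1/4 = -11/4)
m = 3 (m = sqrt(9) = 3)
(m + C(-5)) - 317 = (3 - 11/4) - 317 = 1/4 - 317 = -1267/4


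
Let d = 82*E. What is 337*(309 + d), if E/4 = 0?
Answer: 104133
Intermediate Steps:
E = 0 (E = 4*0 = 0)
d = 0 (d = 82*0 = 0)
337*(309 + d) = 337*(309 + 0) = 337*309 = 104133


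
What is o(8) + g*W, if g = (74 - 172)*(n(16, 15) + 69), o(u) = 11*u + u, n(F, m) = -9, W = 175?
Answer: -1028904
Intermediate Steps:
o(u) = 12*u
g = -5880 (g = (74 - 172)*(-9 + 69) = -98*60 = -5880)
o(8) + g*W = 12*8 - 5880*175 = 96 - 1029000 = -1028904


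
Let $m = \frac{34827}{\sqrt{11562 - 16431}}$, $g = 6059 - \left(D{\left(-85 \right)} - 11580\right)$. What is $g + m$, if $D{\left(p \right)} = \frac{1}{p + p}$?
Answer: $\frac{2998631}{170} - \frac{11609 i \sqrt{541}}{541} \approx 17639.0 - 499.11 i$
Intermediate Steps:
$D{\left(p \right)} = \frac{1}{2 p}$
$g = \frac{2998631}{170}$ ($g = 6059 - \left(\frac{1}{2 \left(-85\right)} - 11580\right) = 6059 - \left(\frac{1}{2} \left(- \frac{1}{85}\right) - 11580\right) = 6059 - \left(- \frac{1}{170} - 11580\right) = 6059 - - \frac{1968601}{170} = 6059 + \frac{1968601}{170} = \frac{2998631}{170} \approx 17639.0$)
$m = - \frac{11609 i \sqrt{541}}{541}$ ($m = \frac{34827}{\sqrt{-4869}} = \frac{34827}{3 i \sqrt{541}} = 34827 \left(- \frac{i \sqrt{541}}{1623}\right) = - \frac{11609 i \sqrt{541}}{541} \approx - 499.11 i$)
$g + m = \frac{2998631}{170} - \frac{11609 i \sqrt{541}}{541}$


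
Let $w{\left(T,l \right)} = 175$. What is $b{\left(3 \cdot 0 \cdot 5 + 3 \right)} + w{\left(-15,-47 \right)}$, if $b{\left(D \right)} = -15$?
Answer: $160$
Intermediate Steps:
$b{\left(3 \cdot 0 \cdot 5 + 3 \right)} + w{\left(-15,-47 \right)} = -15 + 175 = 160$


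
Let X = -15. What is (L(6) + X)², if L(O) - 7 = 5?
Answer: 9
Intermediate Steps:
L(O) = 12 (L(O) = 7 + 5 = 12)
(L(6) + X)² = (12 - 15)² = (-3)² = 9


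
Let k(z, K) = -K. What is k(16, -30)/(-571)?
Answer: -30/571 ≈ -0.052539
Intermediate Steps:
k(16, -30)/(-571) = -1*(-30)/(-571) = 30*(-1/571) = -30/571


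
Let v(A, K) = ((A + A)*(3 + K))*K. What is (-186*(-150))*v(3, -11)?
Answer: 14731200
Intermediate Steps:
v(A, K) = 2*A*K*(3 + K) (v(A, K) = ((2*A)*(3 + K))*K = (2*A*(3 + K))*K = 2*A*K*(3 + K))
(-186*(-150))*v(3, -11) = (-186*(-150))*(2*3*(-11)*(3 - 11)) = 27900*(2*3*(-11)*(-8)) = 27900*528 = 14731200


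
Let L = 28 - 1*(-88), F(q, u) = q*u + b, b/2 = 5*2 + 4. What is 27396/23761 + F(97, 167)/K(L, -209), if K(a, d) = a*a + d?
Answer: 748484559/314761967 ≈ 2.3779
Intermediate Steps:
b = 28 (b = 2*(5*2 + 4) = 2*(10 + 4) = 2*14 = 28)
F(q, u) = 28 + q*u (F(q, u) = q*u + 28 = 28 + q*u)
L = 116 (L = 28 + 88 = 116)
K(a, d) = d + a**2 (K(a, d) = a**2 + d = d + a**2)
27396/23761 + F(97, 167)/K(L, -209) = 27396/23761 + (28 + 97*167)/(-209 + 116**2) = 27396*(1/23761) + (28 + 16199)/(-209 + 13456) = 27396/23761 + 16227/13247 = 748484559/314761967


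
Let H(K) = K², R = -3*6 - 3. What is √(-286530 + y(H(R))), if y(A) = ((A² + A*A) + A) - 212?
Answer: √102661 ≈ 320.41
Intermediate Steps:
R = -21 (R = -18 - 3 = -21)
y(A) = -212 + A + 2*A² (y(A) = ((A² + A²) + A) - 212 = (2*A² + A) - 212 = (A + 2*A²) - 212 = -212 + A + 2*A²)
√(-286530 + y(H(R))) = √(-286530 + (-212 + (-21)² + 2*((-21)²)²)) = √(-286530 + (-212 + 441 + 2*441²)) = √(-286530 + (-212 + 441 + 2*194481)) = √(-286530 + (-212 + 441 + 388962)) = √(-286530 + 389191) = √102661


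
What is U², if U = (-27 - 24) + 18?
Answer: 1089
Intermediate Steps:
U = -33 (U = -51 + 18 = -33)
U² = (-33)² = 1089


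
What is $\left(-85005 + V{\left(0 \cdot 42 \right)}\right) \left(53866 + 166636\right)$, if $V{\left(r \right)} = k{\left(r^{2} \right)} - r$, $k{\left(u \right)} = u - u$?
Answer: $-18743772510$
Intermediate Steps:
$k{\left(u \right)} = 0$
$V{\left(r \right)} = - r$ ($V{\left(r \right)} = 0 - r = - r$)
$\left(-85005 + V{\left(0 \cdot 42 \right)}\right) \left(53866 + 166636\right) = \left(-85005 - 0 \cdot 42\right) \left(53866 + 166636\right) = \left(-85005 - 0\right) 220502 = \left(-85005 + 0\right) 220502 = \left(-85005\right) 220502 = -18743772510$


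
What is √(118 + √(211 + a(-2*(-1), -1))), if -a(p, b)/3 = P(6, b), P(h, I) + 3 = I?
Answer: √(118 + √223) ≈ 11.530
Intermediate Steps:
P(h, I) = -3 + I
a(p, b) = 9 - 3*b (a(p, b) = -3*(-3 + b) = 9 - 3*b)
√(118 + √(211 + a(-2*(-1), -1))) = √(118 + √(211 + (9 - 3*(-1)))) = √(118 + √(211 + (9 + 3))) = √(118 + √(211 + 12)) = √(118 + √223)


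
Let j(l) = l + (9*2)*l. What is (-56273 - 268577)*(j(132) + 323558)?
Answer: -105922540100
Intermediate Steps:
j(l) = 19*l (j(l) = l + 18*l = 19*l)
(-56273 - 268577)*(j(132) + 323558) = (-56273 - 268577)*(19*132 + 323558) = -324850*(2508 + 323558) = -324850*326066 = -105922540100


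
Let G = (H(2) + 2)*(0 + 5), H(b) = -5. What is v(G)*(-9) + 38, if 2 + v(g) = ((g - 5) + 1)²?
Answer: -3193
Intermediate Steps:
G = -15 (G = (-5 + 2)*(0 + 5) = -3*5 = -15)
v(g) = -2 + (-4 + g)² (v(g) = -2 + ((g - 5) + 1)² = -2 + ((-5 + g) + 1)² = -2 + (-4 + g)²)
v(G)*(-9) + 38 = (-2 + (-4 - 15)²)*(-9) + 38 = (-2 + (-19)²)*(-9) + 38 = (-2 + 361)*(-9) + 38 = 359*(-9) + 38 = -3231 + 38 = -3193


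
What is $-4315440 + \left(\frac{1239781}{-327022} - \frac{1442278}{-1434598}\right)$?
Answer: $- \frac{1012284434077997781}{234572553578} \approx -4.3154 \cdot 10^{6}$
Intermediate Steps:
$-4315440 + \left(\frac{1239781}{-327022} - \frac{1442278}{-1434598}\right) = -4315440 + \left(1239781 \left(- \frac{1}{327022}\right) - - \frac{721139}{717299}\right) = -4315440 + \left(- \frac{1239781}{327022} + \frac{721139}{717299}\right) = -4315440 - \frac{653465353461}{234572553578} = - \frac{1012284434077997781}{234572553578}$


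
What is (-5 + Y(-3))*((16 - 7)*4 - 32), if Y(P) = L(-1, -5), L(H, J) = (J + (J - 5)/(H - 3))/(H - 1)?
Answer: -15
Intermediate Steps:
L(H, J) = (J + (-5 + J)/(-3 + H))/(-1 + H)
Y(P) = 5/4 (Y(P) = (-5 - 2*(-5) - 1*(-5))/(3 + (-1)**2 - 4*(-1)) = (-5 + 10 + 5)/(3 + 1 + 4) = 10/8 = (1/8)*10 = 5/4)
(-5 + Y(-3))*((16 - 7)*4 - 32) = (-5 + 5/4)*((16 - 7)*4 - 32) = -15*(9*4 - 32)/4 = -15*(36 - 32)/4 = -15/4*4 = -15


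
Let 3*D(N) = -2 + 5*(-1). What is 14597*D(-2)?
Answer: -102179/3 ≈ -34060.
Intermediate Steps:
D(N) = -7/3 (D(N) = (-2 + 5*(-1))/3 = (-2 - 5)/3 = (⅓)*(-7) = -7/3)
14597*D(-2) = 14597*(-7/3) = -102179/3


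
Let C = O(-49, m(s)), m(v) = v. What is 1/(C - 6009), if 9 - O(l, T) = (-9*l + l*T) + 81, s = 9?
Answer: -1/6081 ≈ -0.00016445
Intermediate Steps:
O(l, T) = -72 + 9*l - T*l (O(l, T) = 9 - ((-9*l + l*T) + 81) = 9 - ((-9*l + T*l) + 81) = 9 - (81 - 9*l + T*l) = 9 + (-81 + 9*l - T*l) = -72 + 9*l - T*l)
C = -72 (C = -72 + 9*(-49) - 1*9*(-49) = -72 - 441 + 441 = -72)
1/(C - 6009) = 1/(-72 - 6009) = 1/(-6081) = -1/6081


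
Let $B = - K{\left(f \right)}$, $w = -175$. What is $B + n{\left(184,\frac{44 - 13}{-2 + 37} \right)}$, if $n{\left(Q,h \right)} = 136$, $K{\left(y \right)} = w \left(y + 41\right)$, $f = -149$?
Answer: $-18764$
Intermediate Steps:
$K{\left(y \right)} = -7175 - 175 y$ ($K{\left(y \right)} = - 175 \left(y + 41\right) = - 175 \left(41 + y\right) = -7175 - 175 y$)
$B = -18900$ ($B = - (-7175 - -26075) = - (-7175 + 26075) = \left(-1\right) 18900 = -18900$)
$B + n{\left(184,\frac{44 - 13}{-2 + 37} \right)} = -18900 + 136 = -18764$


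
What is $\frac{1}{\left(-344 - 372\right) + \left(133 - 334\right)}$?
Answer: $- \frac{1}{917} \approx -0.0010905$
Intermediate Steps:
$\frac{1}{\left(-344 - 372\right) + \left(133 - 334\right)} = \frac{1}{-716 - 201} = \frac{1}{-917} = - \frac{1}{917}$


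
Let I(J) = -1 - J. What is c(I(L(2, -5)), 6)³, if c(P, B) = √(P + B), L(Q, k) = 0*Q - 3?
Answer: 16*√2 ≈ 22.627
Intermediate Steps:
L(Q, k) = -3 (L(Q, k) = 0 - 3 = -3)
c(P, B) = √(B + P)
c(I(L(2, -5)), 6)³ = (√(6 + (-1 - 1*(-3))))³ = (√(6 + (-1 + 3)))³ = (√(6 + 2))³ = (√8)³ = (2*√2)³ = 16*√2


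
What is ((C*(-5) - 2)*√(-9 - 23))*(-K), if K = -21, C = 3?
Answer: -1428*I*√2 ≈ -2019.5*I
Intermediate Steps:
((C*(-5) - 2)*√(-9 - 23))*(-K) = ((3*(-5) - 2)*√(-9 - 23))*(-1*(-21)) = ((-15 - 2)*√(-32))*21 = -68*I*√2*21 = -1428*I*√2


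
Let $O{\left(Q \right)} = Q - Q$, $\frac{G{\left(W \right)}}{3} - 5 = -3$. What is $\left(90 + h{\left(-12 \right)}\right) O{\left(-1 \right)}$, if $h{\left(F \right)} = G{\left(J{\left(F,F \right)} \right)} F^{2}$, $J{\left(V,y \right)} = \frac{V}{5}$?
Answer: $0$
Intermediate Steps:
$J{\left(V,y \right)} = \frac{V}{5}$ ($J{\left(V,y \right)} = V \frac{1}{5} = \frac{V}{5}$)
$G{\left(W \right)} = 6$ ($G{\left(W \right)} = 15 + 3 \left(-3\right) = 15 - 9 = 6$)
$O{\left(Q \right)} = 0$
$h{\left(F \right)} = 6 F^{2}$
$\left(90 + h{\left(-12 \right)}\right) O{\left(-1 \right)} = \left(90 + 6 \left(-12\right)^{2}\right) 0 = \left(90 + 6 \cdot 144\right) 0 = \left(90 + 864\right) 0 = 954 \cdot 0 = 0$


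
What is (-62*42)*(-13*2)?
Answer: 67704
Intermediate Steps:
(-62*42)*(-13*2) = -2604*(-26) = 67704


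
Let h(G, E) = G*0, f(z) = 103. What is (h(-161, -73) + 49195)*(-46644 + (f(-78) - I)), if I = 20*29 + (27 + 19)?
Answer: -2320380565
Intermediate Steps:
h(G, E) = 0
I = 626 (I = 580 + 46 = 626)
(h(-161, -73) + 49195)*(-46644 + (f(-78) - I)) = (0 + 49195)*(-46644 + (103 - 1*626)) = 49195*(-46644 + (103 - 626)) = 49195*(-46644 - 523) = 49195*(-47167) = -2320380565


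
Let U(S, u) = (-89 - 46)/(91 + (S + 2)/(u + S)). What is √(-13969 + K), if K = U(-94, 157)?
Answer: I*√444553863394/5641 ≈ 118.2*I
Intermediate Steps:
U(S, u) = -135/(91 + (2 + S)/(S + u))
K = -8505/5641 (K = 135*(-1*(-94) - 1*157)/(2 + 91*157 + 92*(-94)) = 135*(94 - 157)/(2 + 14287 - 8648) = 135*(-63)/5641 = 135*(1/5641)*(-63) = -8505/5641 ≈ -1.5077)
√(-13969 + K) = √(-13969 - 8505/5641) = √(-78807634/5641) = I*√444553863394/5641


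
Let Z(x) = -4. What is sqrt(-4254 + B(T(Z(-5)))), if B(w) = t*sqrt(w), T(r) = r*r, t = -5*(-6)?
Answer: I*sqrt(4134) ≈ 64.296*I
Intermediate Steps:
t = 30
T(r) = r**2
B(w) = 30*sqrt(w)
sqrt(-4254 + B(T(Z(-5)))) = sqrt(-4254 + 30*sqrt((-4)**2)) = sqrt(-4254 + 30*sqrt(16)) = sqrt(-4254 + 30*4) = sqrt(-4254 + 120) = sqrt(-4134) = I*sqrt(4134)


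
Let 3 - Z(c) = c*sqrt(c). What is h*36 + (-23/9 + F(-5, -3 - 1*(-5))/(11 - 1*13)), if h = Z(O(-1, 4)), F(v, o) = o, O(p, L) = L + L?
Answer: 940/9 - 576*sqrt(2) ≈ -710.14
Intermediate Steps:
O(p, L) = 2*L
Z(c) = 3 - c**(3/2) (Z(c) = 3 - c*sqrt(c) = 3 - c**(3/2))
h = 3 - 16*sqrt(2) (h = 3 - (2*4)**(3/2) = 3 - 8**(3/2) = 3 - 16*sqrt(2) ≈ -19.627)
h*36 + (-23/9 + F(-5, -3 - 1*(-5))/(11 - 1*13)) = (3 - 16*sqrt(2))*36 + (-23/9 + (-3 - 1*(-5))/(11 - 1*13)) = (108 - 576*sqrt(2)) + (-23*1/9 + (-3 + 5)/(11 - 13)) = (108 - 576*sqrt(2)) + (-23/9 + 2/(-2)) = (108 - 576*sqrt(2)) + (-23/9 + 2*(-1/2)) = (108 - 576*sqrt(2)) + (-23/9 - 1) = (108 - 576*sqrt(2)) - 32/9 = 940/9 - 576*sqrt(2)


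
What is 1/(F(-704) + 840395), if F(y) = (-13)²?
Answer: 1/840564 ≈ 1.1897e-6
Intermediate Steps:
F(y) = 169
1/(F(-704) + 840395) = 1/(169 + 840395) = 1/840564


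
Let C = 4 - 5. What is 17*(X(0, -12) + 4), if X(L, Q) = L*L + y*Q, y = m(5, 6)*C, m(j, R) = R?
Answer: 1292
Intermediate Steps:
C = -1
y = -6 (y = 6*(-1) = -6)
X(L, Q) = L² - 6*Q (X(L, Q) = L*L - 6*Q = L² - 6*Q)
17*(X(0, -12) + 4) = 17*((0² - 6*(-12)) + 4) = 17*((0 + 72) + 4) = 17*(72 + 4) = 17*76 = 1292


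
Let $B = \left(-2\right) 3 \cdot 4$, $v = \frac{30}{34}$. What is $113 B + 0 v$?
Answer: $-2712$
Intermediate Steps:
$v = \frac{15}{17}$ ($v = 30 \cdot \frac{1}{34} = \frac{15}{17} \approx 0.88235$)
$B = -24$ ($B = \left(-6\right) 4 = -24$)
$113 B + 0 v = 113 \left(-24\right) + 0 \cdot \frac{15}{17} = -2712 + 0 = -2712$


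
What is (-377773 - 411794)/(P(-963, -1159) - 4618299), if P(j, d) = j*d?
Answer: 263189/1167394 ≈ 0.22545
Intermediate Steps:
P(j, d) = d*j
(-377773 - 411794)/(P(-963, -1159) - 4618299) = (-377773 - 411794)/(-1159*(-963) - 4618299) = -789567/(1116117 - 4618299) = -789567/(-3502182) = -789567*(-1/3502182) = 263189/1167394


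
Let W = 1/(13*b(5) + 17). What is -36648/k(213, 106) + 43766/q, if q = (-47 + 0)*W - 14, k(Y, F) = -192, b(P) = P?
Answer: -26885731/9560 ≈ -2812.3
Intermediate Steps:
W = 1/82 (W = 1/(13*5 + 17) = 1/(65 + 17) = 1/82 ≈ 0.012195)
q = -1195/82 (q = (-47 + 0)*(1/82) - 14 = -47*1/82 - 14 = -47/82 - 14 = -1195/82 ≈ -14.573)
-36648/k(213, 106) + 43766/q = -36648/(-192) + 43766/(-1195/82) = -36648*(-1/192) + 43766*(-82/1195) = 1527/8 - 3588812/1195 = -26885731/9560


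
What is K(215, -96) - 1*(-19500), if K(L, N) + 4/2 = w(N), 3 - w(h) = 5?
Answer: 19496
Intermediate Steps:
w(h) = -2 (w(h) = 3 - 1*5 = 3 - 5 = -2)
K(L, N) = -4 (K(L, N) = -2 - 2 = -4)
K(215, -96) - 1*(-19500) = -4 - 1*(-19500) = -4 + 19500 = 19496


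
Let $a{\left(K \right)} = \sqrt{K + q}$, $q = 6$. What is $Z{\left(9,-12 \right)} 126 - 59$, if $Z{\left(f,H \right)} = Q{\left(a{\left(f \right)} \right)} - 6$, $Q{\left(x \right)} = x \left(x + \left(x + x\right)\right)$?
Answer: $4855$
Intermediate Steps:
$a{\left(K \right)} = \sqrt{6 + K}$ ($a{\left(K \right)} = \sqrt{K + 6} = \sqrt{6 + K}$)
$Q{\left(x \right)} = 3 x^{2}$ ($Q{\left(x \right)} = x \left(x + 2 x\right) = x 3 x = 3 x^{2}$)
$Z{\left(f,H \right)} = 12 + 3 f$ ($Z{\left(f,H \right)} = 3 \left(\sqrt{6 + f}\right)^{2} - 6 = 3 \left(6 + f\right) - 6 = \left(18 + 3 f\right) - 6 = 12 + 3 f$)
$Z{\left(9,-12 \right)} 126 - 59 = \left(12 + 3 \cdot 9\right) 126 - 59 = \left(12 + 27\right) 126 - 59 = 39 \cdot 126 - 59 = 4914 - 59 = 4855$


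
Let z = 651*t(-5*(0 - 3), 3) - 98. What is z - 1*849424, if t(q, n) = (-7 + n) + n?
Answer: -850173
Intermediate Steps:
t(q, n) = -7 + 2*n
z = -749 (z = 651*(-7 + 2*3) - 98 = 651*(-7 + 6) - 98 = 651*(-1) - 98 = -651 - 98 = -749)
z - 1*849424 = -749 - 1*849424 = -749 - 849424 = -850173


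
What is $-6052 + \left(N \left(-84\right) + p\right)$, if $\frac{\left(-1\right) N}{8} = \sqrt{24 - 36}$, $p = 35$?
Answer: $-6017 + 1344 i \sqrt{3} \approx -6017.0 + 2327.9 i$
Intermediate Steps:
$N = - 16 i \sqrt{3}$ ($N = - 8 \sqrt{24 - 36} = - 8 \sqrt{-12} = - 8 \cdot 2 i \sqrt{3} = - 16 i \sqrt{3} \approx - 27.713 i$)
$-6052 + \left(N \left(-84\right) + p\right) = -6052 + \left(- 16 i \sqrt{3} \left(-84\right) + 35\right) = -6052 + \left(1344 i \sqrt{3} + 35\right) = -6052 + \left(35 + 1344 i \sqrt{3}\right) = -6017 + 1344 i \sqrt{3}$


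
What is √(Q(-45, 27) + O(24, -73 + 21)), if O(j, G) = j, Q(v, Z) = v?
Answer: I*√21 ≈ 4.5826*I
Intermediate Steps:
√(Q(-45, 27) + O(24, -73 + 21)) = √(-45 + 24) = √(-21) = I*√21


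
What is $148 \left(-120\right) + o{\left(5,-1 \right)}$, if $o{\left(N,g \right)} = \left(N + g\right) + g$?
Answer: $-17757$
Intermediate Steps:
$o{\left(N,g \right)} = N + 2 g$
$148 \left(-120\right) + o{\left(5,-1 \right)} = 148 \left(-120\right) + \left(5 + 2 \left(-1\right)\right) = -17760 + \left(5 - 2\right) = -17760 + 3 = -17757$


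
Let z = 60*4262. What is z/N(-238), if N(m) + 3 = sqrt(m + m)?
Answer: -153432/97 - 102288*I*sqrt(119)/97 ≈ -1581.8 - 11503.0*I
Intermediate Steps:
N(m) = -3 + sqrt(2)*sqrt(m) (N(m) = -3 + sqrt(m + m) = -3 + sqrt(2*m) = -3 + sqrt(2)*sqrt(m))
z = 255720
z/N(-238) = 255720/(-3 + sqrt(2)*sqrt(-238)) = 255720/(-3 + sqrt(2)*(I*sqrt(238))) = 255720/(-3 + 2*I*sqrt(119))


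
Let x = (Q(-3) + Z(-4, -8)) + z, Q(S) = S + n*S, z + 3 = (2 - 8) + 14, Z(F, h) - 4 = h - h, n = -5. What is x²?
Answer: 441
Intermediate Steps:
Z(F, h) = 4 (Z(F, h) = 4 + (h - h) = 4 + 0 = 4)
z = 5 (z = -3 + ((2 - 8) + 14) = -3 + (-6 + 14) = -3 + 8 = 5)
Q(S) = -4*S (Q(S) = S - 5*S = -4*S)
x = 21 (x = (-4*(-3) + 4) + 5 = (12 + 4) + 5 = 16 + 5 = 21)
x² = 21² = 441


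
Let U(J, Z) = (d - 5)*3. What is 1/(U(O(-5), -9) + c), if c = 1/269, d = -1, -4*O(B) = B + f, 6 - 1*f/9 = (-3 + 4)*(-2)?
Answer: -269/4841 ≈ -0.055567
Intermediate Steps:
f = 72 (f = 54 - 9*(-3 + 4)*(-2) = 54 - 9*(-2) = 54 + 18 = 72)
O(B) = -18 - B/4 (O(B) = -(B + 72)/4 = -(72 + B)/4 = -18 - B/4)
U(J, Z) = -18 (U(J, Z) = (-1 - 5)*3 = -6*3 = -18)
c = 1/269 ≈ 0.0037175
1/(U(O(-5), -9) + c) = 1/(-18 + 1/269) = 1/(-4841/269) = -269/4841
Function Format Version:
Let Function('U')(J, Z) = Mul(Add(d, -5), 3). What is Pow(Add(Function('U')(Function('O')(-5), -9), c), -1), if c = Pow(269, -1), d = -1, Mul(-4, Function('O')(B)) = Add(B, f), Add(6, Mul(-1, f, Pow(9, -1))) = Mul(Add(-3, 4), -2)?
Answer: Rational(-269, 4841) ≈ -0.055567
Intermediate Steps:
f = 72 (f = Add(54, Mul(-9, Mul(Add(-3, 4), -2))) = Add(54, Mul(-9, Mul(1, -2))) = Add(54, Mul(-9, -2)) = Add(54, 18) = 72)
Function('O')(B) = Add(-18, Mul(Rational(-1, 4), B)) (Function('O')(B) = Mul(Rational(-1, 4), Add(B, 72)) = Mul(Rational(-1, 4), Add(72, B)) = Add(-18, Mul(Rational(-1, 4), B)))
Function('U')(J, Z) = -18 (Function('U')(J, Z) = Mul(Add(-1, -5), 3) = Mul(-6, 3) = -18)
c = Rational(1, 269) ≈ 0.0037175
Pow(Add(Function('U')(Function('O')(-5), -9), c), -1) = Pow(Add(-18, Rational(1, 269)), -1) = Pow(Rational(-4841, 269), -1) = Rational(-269, 4841)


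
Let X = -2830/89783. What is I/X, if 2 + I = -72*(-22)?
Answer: -71018353/1415 ≈ -50190.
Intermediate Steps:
I = 1582 (I = -2 - 72*(-22) = -2 + 1584 = 1582)
X = -2830/89783 (X = -2830*1/89783 = -2830/89783 ≈ -0.031520)
I/X = 1582/(-2830/89783) = 1582*(-89783/2830) = -71018353/1415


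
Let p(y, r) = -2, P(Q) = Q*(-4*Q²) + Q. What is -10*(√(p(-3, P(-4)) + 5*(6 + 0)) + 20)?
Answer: -200 - 20*√7 ≈ -252.92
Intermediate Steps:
P(Q) = Q - 4*Q³ (P(Q) = -4*Q³ + Q = Q - 4*Q³)
-10*(√(p(-3, P(-4)) + 5*(6 + 0)) + 20) = -10*(√(-2 + 5*(6 + 0)) + 20) = -10*(√(-2 + 5*6) + 20) = -10*(√(-2 + 30) + 20) = -10*(√28 + 20) = -10*(2*√7 + 20) = -10*(20 + 2*√7) = -200 - 20*√7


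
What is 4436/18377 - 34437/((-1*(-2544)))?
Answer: -207187855/15583696 ≈ -13.295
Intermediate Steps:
4436/18377 - 34437/((-1*(-2544))) = 4436*(1/18377) - 34437/2544 = 4436/18377 - 34437*1/2544 = 4436/18377 - 11479/848 = -207187855/15583696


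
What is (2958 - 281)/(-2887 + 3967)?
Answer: 2677/1080 ≈ 2.4787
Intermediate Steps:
(2958 - 281)/(-2887 + 3967) = 2677/1080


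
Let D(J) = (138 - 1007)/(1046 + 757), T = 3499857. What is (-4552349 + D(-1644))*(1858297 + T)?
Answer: -43979117823989864/1803 ≈ -2.4392e+13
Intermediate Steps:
D(J) = -869/1803
(-4552349 + D(-1644))*(1858297 + T) = (-4552349 - 869/1803)*(1858297 + 3499857) = -8207886116/1803*5358154 = -43979117823989864/1803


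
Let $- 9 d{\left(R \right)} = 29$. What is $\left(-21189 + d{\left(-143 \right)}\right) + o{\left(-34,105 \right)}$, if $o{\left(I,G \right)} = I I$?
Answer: $- \frac{180326}{9} \approx -20036.0$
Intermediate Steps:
$d{\left(R \right)} = - \frac{29}{9}$ ($d{\left(R \right)} = \left(- \frac{1}{9}\right) 29 = - \frac{29}{9}$)
$o{\left(I,G \right)} = I^{2}$
$\left(-21189 + d{\left(-143 \right)}\right) + o{\left(-34,105 \right)} = \left(-21189 - \frac{29}{9}\right) + \left(-34\right)^{2} = - \frac{190730}{9} + 1156 = - \frac{180326}{9}$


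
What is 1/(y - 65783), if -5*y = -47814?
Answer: -5/281101 ≈ -1.7787e-5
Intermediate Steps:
y = 47814/5 (y = -⅕*(-47814) = 47814/5 ≈ 9562.8)
1/(y - 65783) = 1/(47814/5 - 65783) = 1/(-281101/5) = -5/281101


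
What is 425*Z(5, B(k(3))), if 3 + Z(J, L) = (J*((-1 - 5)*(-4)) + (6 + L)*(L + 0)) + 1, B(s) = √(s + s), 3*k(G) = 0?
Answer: 50150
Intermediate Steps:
k(G) = 0 (k(G) = (⅓)*0 = 0)
B(s) = √2*√s (B(s) = √(2*s) = √2*√s)
Z(J, L) = -2 + 24*J + L*(6 + L) (Z(J, L) = -3 + ((J*((-1 - 5)*(-4)) + (6 + L)*(L + 0)) + 1) = -3 + ((J*(-6*(-4)) + (6 + L)*L) + 1) = -3 + ((J*24 + L*(6 + L)) + 1) = -3 + ((24*J + L*(6 + L)) + 1) = -3 + (1 + 24*J + L*(6 + L)) = -2 + 24*J + L*(6 + L))
425*Z(5, B(k(3))) = 425*(-2 + (√2*√0)² + 6*(√2*√0) + 24*5) = 425*(-2 + (√2*0)² + 6*(√2*0) + 120) = 425*(-2 + 0² + 6*0 + 120) = 425*(-2 + 0 + 0 + 120) = 425*118 = 50150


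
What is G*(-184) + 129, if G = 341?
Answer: -62615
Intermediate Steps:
G*(-184) + 129 = 341*(-184) + 129 = -62744 + 129 = -62615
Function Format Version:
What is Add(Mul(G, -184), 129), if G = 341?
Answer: -62615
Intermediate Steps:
Add(Mul(G, -184), 129) = Add(Mul(341, -184), 129) = Add(-62744, 129) = -62615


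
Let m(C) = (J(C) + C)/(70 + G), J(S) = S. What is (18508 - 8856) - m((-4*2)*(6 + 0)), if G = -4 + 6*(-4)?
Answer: 67580/7 ≈ 9654.3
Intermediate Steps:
G = -28 (G = -4 - 24 = -28)
m(C) = C/21 (m(C) = (C + C)/(70 - 28) = (2*C)/42 = (2*C)*(1/42) = C/21)
(18508 - 8856) - m((-4*2)*(6 + 0)) = (18508 - 8856) - (-4*2)*(6 + 0)/21 = 9652 - (-8*6)/21 = 9652 - (-48)/21 = 9652 - 1*(-16/7) = 9652 + 16/7 = 67580/7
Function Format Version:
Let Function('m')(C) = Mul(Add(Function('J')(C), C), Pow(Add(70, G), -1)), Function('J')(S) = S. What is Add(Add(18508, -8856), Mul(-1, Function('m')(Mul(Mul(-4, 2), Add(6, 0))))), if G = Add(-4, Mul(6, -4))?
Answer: Rational(67580, 7) ≈ 9654.3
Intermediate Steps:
G = -28 (G = Add(-4, -24) = -28)
Function('m')(C) = Mul(Rational(1, 21), C) (Function('m')(C) = Mul(Add(C, C), Pow(Add(70, -28), -1)) = Mul(Mul(2, C), Pow(42, -1)) = Mul(Mul(2, C), Rational(1, 42)) = Mul(Rational(1, 21), C))
Add(Add(18508, -8856), Mul(-1, Function('m')(Mul(Mul(-4, 2), Add(6, 0))))) = Add(Add(18508, -8856), Mul(-1, Mul(Rational(1, 21), Mul(Mul(-4, 2), Add(6, 0))))) = Add(9652, Mul(-1, Mul(Rational(1, 21), Mul(-8, 6)))) = Add(9652, Mul(-1, Mul(Rational(1, 21), -48))) = Add(9652, Mul(-1, Rational(-16, 7))) = Add(9652, Rational(16, 7)) = Rational(67580, 7)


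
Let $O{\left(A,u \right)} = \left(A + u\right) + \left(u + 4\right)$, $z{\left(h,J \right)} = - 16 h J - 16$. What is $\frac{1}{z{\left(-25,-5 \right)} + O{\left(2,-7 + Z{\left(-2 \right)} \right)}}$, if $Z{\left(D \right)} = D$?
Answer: $- \frac{1}{2028} \approx -0.0004931$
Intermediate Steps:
$z{\left(h,J \right)} = -16 - 16 J h$ ($z{\left(h,J \right)} = - 16 J h - 16 = -16 - 16 J h$)
$O{\left(A,u \right)} = 4 + A + 2 u$ ($O{\left(A,u \right)} = \left(A + u\right) + \left(4 + u\right) = 4 + A + 2 u$)
$\frac{1}{z{\left(-25,-5 \right)} + O{\left(2,-7 + Z{\left(-2 \right)} \right)}} = \frac{1}{\left(-16 - \left(-80\right) \left(-25\right)\right) + \left(4 + 2 + 2 \left(-7 - 2\right)\right)} = \frac{1}{\left(-16 - 2000\right) + \left(4 + 2 + 2 \left(-9\right)\right)} = \frac{1}{-2016 + \left(4 + 2 - 18\right)} = \frac{1}{-2016 - 12} = \frac{1}{-2028} = - \frac{1}{2028}$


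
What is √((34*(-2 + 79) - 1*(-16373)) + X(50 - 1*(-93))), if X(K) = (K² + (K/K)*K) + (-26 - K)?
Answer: √39414 ≈ 198.53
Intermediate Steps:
X(K) = -26 + K² (X(K) = (K² + 1*K) + (-26 - K) = (K² + K) + (-26 - K) = (K + K²) + (-26 - K) = -26 + K²)
√((34*(-2 + 79) - 1*(-16373)) + X(50 - 1*(-93))) = √((34*(-2 + 79) - 1*(-16373)) + (-26 + (50 - 1*(-93))²)) = √((34*77 + 16373) + (-26 + (50 + 93)²)) = √((2618 + 16373) + (-26 + 143²)) = √(18991 + (-26 + 20449)) = √(18991 + 20423) = √39414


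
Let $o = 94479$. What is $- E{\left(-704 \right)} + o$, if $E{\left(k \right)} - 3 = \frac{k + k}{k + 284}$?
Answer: $\frac{9919628}{105} \approx 94473.0$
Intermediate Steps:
$E{\left(k \right)} = 3 + \frac{2 k}{284 + k}$ ($E{\left(k \right)} = 3 + \frac{k + k}{k + 284} = 3 + \frac{2 k}{284 + k}$)
$- E{\left(-704 \right)} + o = - \frac{852 + 5 \left(-704\right)}{284 - 704} + 94479 = - \frac{852 - 3520}{-420} + 94479 = - \frac{\left(-1\right) \left(-2668\right)}{420} + 94479 = \left(-1\right) \frac{667}{105} + 94479 = - \frac{667}{105} + 94479 = \frac{9919628}{105}$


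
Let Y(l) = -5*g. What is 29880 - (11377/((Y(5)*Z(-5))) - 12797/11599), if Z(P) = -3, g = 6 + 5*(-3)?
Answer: 46921735618/1565865 ≈ 29965.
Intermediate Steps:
g = -9 (g = 6 - 15 = -9)
Y(l) = 45 (Y(l) = -5*(-9) = 45)
29880 - (11377/((Y(5)*Z(-5))) - 12797/11599) = 29880 - (11377/((45*(-3))) - 12797/11599) = 29880 - (11377/(-135) - 12797*1/11599) = 29880 - (11377*(-1/135) - 12797/11599) = 29880 - (-11377/135 - 12797/11599) = 29880 - 1*(-133689418/1565865) = 29880 + 133689418/1565865 = 46921735618/1565865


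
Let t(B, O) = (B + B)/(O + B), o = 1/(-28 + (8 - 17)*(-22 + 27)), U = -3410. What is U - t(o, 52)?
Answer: -12940948/3795 ≈ -3410.0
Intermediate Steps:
o = -1/73 (o = 1/(-28 - 9*5) = 1/(-28 - 45) = 1/(-73) = -1/73 ≈ -0.013699)
t(B, O) = 2*B/(B + O) (t(B, O) = (2*B)/(B + O) = 2*B/(B + O))
U - t(o, 52) = -3410 - 2*(-1)/(73*(-1/73 + 52)) = -3410 - 2*(-1)/(73*3795/73) = -3410 - 2*(-1)*73/(73*3795) = -3410 - 1*(-2/3795) = -3410 + 2/3795 = -12940948/3795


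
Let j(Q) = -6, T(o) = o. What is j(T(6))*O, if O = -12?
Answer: 72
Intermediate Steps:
j(T(6))*O = -6*(-12) = 72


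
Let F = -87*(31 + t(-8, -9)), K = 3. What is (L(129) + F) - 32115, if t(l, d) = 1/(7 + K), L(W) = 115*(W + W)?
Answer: -51507/10 ≈ -5150.7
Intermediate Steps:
L(W) = 230*W (L(W) = 115*(2*W) = 230*W)
t(l, d) = ⅒ (t(l, d) = 1/(7 + 3) = 1/10 = ⅒)
F = -27057/10 (F = -87*(31 + ⅒) = -87*311/10 = -27057/10 ≈ -2705.7)
(L(129) + F) - 32115 = (230*129 - 27057/10) - 32115 = (29670 - 27057/10) - 32115 = 269643/10 - 32115 = -51507/10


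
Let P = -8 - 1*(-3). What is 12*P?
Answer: -60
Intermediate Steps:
P = -5 (P = -8 + 3 = -5)
12*P = 12*(-5) = -60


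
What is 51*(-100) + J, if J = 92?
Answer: -5008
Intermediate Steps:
51*(-100) + J = 51*(-100) + 92 = -5100 + 92 = -5008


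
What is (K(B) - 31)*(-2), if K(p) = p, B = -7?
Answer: 76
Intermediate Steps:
(K(B) - 31)*(-2) = (-7 - 31)*(-2) = -38*(-2) = 76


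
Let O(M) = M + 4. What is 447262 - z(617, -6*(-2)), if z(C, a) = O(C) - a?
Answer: 446653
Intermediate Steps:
O(M) = 4 + M
z(C, a) = 4 + C - a (z(C, a) = (4 + C) - a = 4 + C - a)
447262 - z(617, -6*(-2)) = 447262 - (4 + 617 - (-6)*(-2)) = 447262 - (4 + 617 - 1*12) = 447262 - (4 + 617 - 12) = 447262 - 1*609 = 447262 - 609 = 446653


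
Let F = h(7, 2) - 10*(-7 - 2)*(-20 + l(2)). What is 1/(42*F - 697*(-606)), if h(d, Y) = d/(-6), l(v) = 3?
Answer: 1/358073 ≈ 2.7927e-6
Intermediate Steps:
h(d, Y) = -d/6 (h(d, Y) = d*(-⅙) = -d/6)
F = -9187/6 (F = -⅙*7 - 10*(-7 - 2)*(-20 + 3) = -7/6 - (-90)*(-17) = -7/6 - 10*153 = -7/6 - 1530 = -9187/6 ≈ -1531.2)
1/(42*F - 697*(-606)) = 1/(42*(-9187/6) - 697*(-606)) = 1/(-64309 + 422382) = 1/358073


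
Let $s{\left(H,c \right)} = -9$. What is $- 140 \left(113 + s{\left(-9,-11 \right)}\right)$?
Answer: $-14560$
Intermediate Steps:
$- 140 \left(113 + s{\left(-9,-11 \right)}\right) = - 140 \left(113 - 9\right) = \left(-140\right) 104 = -14560$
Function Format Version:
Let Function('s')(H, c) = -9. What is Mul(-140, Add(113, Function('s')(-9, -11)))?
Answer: -14560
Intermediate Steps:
Mul(-140, Add(113, Function('s')(-9, -11))) = Mul(-140, Add(113, -9)) = Mul(-140, 104) = -14560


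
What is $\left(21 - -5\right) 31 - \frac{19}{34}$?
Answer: $\frac{27385}{34} \approx 805.44$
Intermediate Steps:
$\left(21 - -5\right) 31 - \frac{19}{34} = \left(21 + 5\right) 31 - \frac{19}{34} = 26 \cdot 31 - \frac{19}{34} = 806 - \frac{19}{34} = \frac{27385}{34}$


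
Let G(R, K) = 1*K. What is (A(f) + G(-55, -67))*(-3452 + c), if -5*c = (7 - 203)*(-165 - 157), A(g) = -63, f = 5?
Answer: 2089672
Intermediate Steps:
G(R, K) = K
c = -63112/5 (c = -(7 - 203)*(-165 - 157)/5 = -(-196)*(-322)/5 = -⅕*63112 = -63112/5 ≈ -12622.)
(A(f) + G(-55, -67))*(-3452 + c) = (-63 - 67)*(-3452 - 63112/5) = -130*(-80372/5) = 2089672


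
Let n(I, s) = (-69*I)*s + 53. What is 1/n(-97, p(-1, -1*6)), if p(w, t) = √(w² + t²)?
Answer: -53/1657458404 + 6693*√37/1657458404 ≈ 2.4531e-5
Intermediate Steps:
p(w, t) = √(t² + w²)
n(I, s) = 53 - 69*I*s (n(I, s) = -69*I*s + 53 = 53 - 69*I*s)
1/n(-97, p(-1, -1*6)) = 1/(53 - 69*(-97)*√((-1*6)² + (-1)²)) = 1/(53 - 69*(-97)*√((-6)² + 1)) = 1/(53 - 69*(-97)*√(36 + 1)) = 1/(53 - 69*(-97)*√37) = 1/(53 + 6693*√37)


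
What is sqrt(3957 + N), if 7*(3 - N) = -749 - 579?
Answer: 2*sqrt(50834)/7 ≈ 64.418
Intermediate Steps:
N = 1349/7 (N = 3 - (-749 - 579)/7 = 3 - 1/7*(-1328) = 3 + 1328/7 = 1349/7 ≈ 192.71)
sqrt(3957 + N) = sqrt(3957 + 1349/7) = sqrt(29048/7) = 2*sqrt(50834)/7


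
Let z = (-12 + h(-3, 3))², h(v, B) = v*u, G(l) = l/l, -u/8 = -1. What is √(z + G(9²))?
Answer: √1297 ≈ 36.014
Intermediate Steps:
u = 8 (u = -8*(-1) = 8)
G(l) = 1
h(v, B) = 8*v (h(v, B) = v*8 = 8*v)
z = 1296 (z = (-12 + 8*(-3))² = (-12 - 24)² = (-36)² = 1296)
√(z + G(9²)) = √(1296 + 1) = √1297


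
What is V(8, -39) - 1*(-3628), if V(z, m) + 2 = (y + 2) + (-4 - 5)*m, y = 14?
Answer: 3993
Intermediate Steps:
V(z, m) = 14 - 9*m (V(z, m) = -2 + ((14 + 2) + (-4 - 5)*m) = -2 + (16 - 9*m) = 14 - 9*m)
V(8, -39) - 1*(-3628) = (14 - 9*(-39)) - 1*(-3628) = (14 + 351) + 3628 = 365 + 3628 = 3993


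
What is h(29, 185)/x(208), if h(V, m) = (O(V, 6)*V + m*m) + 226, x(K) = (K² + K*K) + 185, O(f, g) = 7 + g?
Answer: 34828/86713 ≈ 0.40165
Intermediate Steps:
x(K) = 185 + 2*K² (x(K) = (K² + K²) + 185 = 2*K² + 185 = 185 + 2*K²)
h(V, m) = 226 + m² + 13*V (h(V, m) = ((7 + 6)*V + m*m) + 226 = (13*V + m²) + 226 = (m² + 13*V) + 226 = 226 + m² + 13*V)
h(29, 185)/x(208) = (226 + 185² + 13*29)/(185 + 2*208²) = (226 + 34225 + 377)/(185 + 2*43264) = 34828/(185 + 86528) = 34828/86713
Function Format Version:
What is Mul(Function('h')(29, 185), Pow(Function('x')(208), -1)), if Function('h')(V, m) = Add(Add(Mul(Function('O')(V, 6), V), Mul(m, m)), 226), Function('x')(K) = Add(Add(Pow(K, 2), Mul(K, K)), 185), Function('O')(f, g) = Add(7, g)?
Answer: Rational(34828, 86713) ≈ 0.40165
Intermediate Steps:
Function('x')(K) = Add(185, Mul(2, Pow(K, 2))) (Function('x')(K) = Add(Add(Pow(K, 2), Pow(K, 2)), 185) = Add(Mul(2, Pow(K, 2)), 185) = Add(185, Mul(2, Pow(K, 2))))
Function('h')(V, m) = Add(226, Pow(m, 2), Mul(13, V)) (Function('h')(V, m) = Add(Add(Mul(Add(7, 6), V), Mul(m, m)), 226) = Add(Add(Mul(13, V), Pow(m, 2)), 226) = Add(Add(Pow(m, 2), Mul(13, V)), 226) = Add(226, Pow(m, 2), Mul(13, V)))
Mul(Function('h')(29, 185), Pow(Function('x')(208), -1)) = Mul(Add(226, Pow(185, 2), Mul(13, 29)), Pow(Add(185, Mul(2, Pow(208, 2))), -1)) = Mul(Add(226, 34225, 377), Pow(Add(185, Mul(2, 43264)), -1)) = Mul(34828, Pow(Add(185, 86528), -1)) = Mul(34828, Pow(86713, -1)) = Mul(34828, Rational(1, 86713)) = Rational(34828, 86713)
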